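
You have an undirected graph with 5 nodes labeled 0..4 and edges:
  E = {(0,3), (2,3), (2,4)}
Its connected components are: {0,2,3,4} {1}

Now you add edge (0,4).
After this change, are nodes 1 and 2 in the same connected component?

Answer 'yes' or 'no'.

Initial components: {0,2,3,4} {1}
Adding edge (0,4): both already in same component {0,2,3,4}. No change.
New components: {0,2,3,4} {1}
Are 1 and 2 in the same component? no

Answer: no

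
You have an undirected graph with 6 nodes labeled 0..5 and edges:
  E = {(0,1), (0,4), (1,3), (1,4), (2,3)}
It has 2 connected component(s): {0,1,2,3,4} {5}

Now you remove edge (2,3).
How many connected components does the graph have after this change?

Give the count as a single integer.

Answer: 3

Derivation:
Initial component count: 2
Remove (2,3): it was a bridge. Count increases: 2 -> 3.
  After removal, components: {0,1,3,4} {2} {5}
New component count: 3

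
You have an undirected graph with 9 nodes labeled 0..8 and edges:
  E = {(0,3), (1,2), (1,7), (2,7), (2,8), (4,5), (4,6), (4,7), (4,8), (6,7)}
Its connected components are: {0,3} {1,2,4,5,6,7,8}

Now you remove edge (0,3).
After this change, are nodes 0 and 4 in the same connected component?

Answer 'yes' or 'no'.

Answer: no

Derivation:
Initial components: {0,3} {1,2,4,5,6,7,8}
Removing edge (0,3): it was a bridge — component count 2 -> 3.
New components: {0} {1,2,4,5,6,7,8} {3}
Are 0 and 4 in the same component? no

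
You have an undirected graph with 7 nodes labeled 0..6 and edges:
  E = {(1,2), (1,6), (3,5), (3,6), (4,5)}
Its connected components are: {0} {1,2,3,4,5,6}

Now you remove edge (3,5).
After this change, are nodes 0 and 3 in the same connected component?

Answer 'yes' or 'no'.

Initial components: {0} {1,2,3,4,5,6}
Removing edge (3,5): it was a bridge — component count 2 -> 3.
New components: {0} {1,2,3,6} {4,5}
Are 0 and 3 in the same component? no

Answer: no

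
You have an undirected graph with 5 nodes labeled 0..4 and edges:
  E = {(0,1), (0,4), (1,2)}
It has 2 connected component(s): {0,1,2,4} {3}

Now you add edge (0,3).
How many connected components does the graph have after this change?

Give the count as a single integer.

Answer: 1

Derivation:
Initial component count: 2
Add (0,3): merges two components. Count decreases: 2 -> 1.
New component count: 1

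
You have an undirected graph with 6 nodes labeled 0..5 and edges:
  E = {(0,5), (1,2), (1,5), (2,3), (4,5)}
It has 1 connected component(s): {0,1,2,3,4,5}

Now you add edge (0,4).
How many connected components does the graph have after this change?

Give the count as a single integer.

Answer: 1

Derivation:
Initial component count: 1
Add (0,4): endpoints already in same component. Count unchanged: 1.
New component count: 1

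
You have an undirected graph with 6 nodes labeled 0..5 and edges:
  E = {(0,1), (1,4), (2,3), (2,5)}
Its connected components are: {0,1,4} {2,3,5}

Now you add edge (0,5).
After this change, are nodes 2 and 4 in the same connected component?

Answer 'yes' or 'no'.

Answer: yes

Derivation:
Initial components: {0,1,4} {2,3,5}
Adding edge (0,5): merges {0,1,4} and {2,3,5}.
New components: {0,1,2,3,4,5}
Are 2 and 4 in the same component? yes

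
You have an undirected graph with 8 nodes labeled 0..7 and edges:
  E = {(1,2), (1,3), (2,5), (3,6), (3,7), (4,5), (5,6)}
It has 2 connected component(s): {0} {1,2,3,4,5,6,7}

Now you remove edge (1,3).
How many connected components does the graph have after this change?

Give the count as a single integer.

Answer: 2

Derivation:
Initial component count: 2
Remove (1,3): not a bridge. Count unchanged: 2.
  After removal, components: {0} {1,2,3,4,5,6,7}
New component count: 2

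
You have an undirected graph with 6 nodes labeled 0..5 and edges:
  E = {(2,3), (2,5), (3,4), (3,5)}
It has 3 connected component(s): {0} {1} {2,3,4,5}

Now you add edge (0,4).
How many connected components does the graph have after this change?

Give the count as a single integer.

Initial component count: 3
Add (0,4): merges two components. Count decreases: 3 -> 2.
New component count: 2

Answer: 2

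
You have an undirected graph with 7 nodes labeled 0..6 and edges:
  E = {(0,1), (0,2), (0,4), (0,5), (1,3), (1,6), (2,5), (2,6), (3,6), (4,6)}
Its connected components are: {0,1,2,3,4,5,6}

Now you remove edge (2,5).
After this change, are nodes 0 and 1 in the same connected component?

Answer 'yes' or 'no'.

Initial components: {0,1,2,3,4,5,6}
Removing edge (2,5): not a bridge — component count unchanged at 1.
New components: {0,1,2,3,4,5,6}
Are 0 and 1 in the same component? yes

Answer: yes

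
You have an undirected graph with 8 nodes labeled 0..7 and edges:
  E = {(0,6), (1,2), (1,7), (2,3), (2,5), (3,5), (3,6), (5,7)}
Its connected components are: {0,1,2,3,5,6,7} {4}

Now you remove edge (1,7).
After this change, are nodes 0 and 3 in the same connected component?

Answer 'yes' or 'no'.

Initial components: {0,1,2,3,5,6,7} {4}
Removing edge (1,7): not a bridge — component count unchanged at 2.
New components: {0,1,2,3,5,6,7} {4}
Are 0 and 3 in the same component? yes

Answer: yes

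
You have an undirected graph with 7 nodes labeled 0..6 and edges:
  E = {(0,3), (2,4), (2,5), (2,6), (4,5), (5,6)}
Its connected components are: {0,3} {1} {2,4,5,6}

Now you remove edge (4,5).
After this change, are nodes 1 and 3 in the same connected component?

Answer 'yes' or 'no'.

Initial components: {0,3} {1} {2,4,5,6}
Removing edge (4,5): not a bridge — component count unchanged at 3.
New components: {0,3} {1} {2,4,5,6}
Are 1 and 3 in the same component? no

Answer: no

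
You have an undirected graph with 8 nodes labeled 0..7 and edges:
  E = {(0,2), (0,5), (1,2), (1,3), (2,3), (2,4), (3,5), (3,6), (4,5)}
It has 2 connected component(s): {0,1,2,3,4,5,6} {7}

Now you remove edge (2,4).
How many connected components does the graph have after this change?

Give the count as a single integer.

Answer: 2

Derivation:
Initial component count: 2
Remove (2,4): not a bridge. Count unchanged: 2.
  After removal, components: {0,1,2,3,4,5,6} {7}
New component count: 2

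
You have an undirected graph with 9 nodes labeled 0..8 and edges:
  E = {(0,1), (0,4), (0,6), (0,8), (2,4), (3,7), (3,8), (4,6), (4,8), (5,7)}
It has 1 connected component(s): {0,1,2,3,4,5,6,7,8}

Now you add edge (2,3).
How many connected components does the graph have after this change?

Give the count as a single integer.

Answer: 1

Derivation:
Initial component count: 1
Add (2,3): endpoints already in same component. Count unchanged: 1.
New component count: 1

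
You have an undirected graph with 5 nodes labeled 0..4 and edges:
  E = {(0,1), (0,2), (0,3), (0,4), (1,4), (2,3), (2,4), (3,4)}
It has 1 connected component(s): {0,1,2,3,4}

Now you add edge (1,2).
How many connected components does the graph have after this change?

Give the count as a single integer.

Answer: 1

Derivation:
Initial component count: 1
Add (1,2): endpoints already in same component. Count unchanged: 1.
New component count: 1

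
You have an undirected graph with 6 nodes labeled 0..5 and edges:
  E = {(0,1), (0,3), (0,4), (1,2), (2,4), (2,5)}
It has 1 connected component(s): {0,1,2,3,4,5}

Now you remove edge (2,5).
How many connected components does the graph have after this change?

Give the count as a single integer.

Answer: 2

Derivation:
Initial component count: 1
Remove (2,5): it was a bridge. Count increases: 1 -> 2.
  After removal, components: {0,1,2,3,4} {5}
New component count: 2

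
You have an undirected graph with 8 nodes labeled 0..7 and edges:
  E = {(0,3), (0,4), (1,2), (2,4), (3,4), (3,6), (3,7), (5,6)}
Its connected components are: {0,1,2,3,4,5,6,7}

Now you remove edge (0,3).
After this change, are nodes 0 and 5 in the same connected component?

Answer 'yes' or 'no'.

Initial components: {0,1,2,3,4,5,6,7}
Removing edge (0,3): not a bridge — component count unchanged at 1.
New components: {0,1,2,3,4,5,6,7}
Are 0 and 5 in the same component? yes

Answer: yes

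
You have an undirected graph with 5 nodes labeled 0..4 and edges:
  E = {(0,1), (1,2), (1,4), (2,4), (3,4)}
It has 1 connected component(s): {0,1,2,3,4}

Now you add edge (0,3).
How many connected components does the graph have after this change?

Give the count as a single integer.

Initial component count: 1
Add (0,3): endpoints already in same component. Count unchanged: 1.
New component count: 1

Answer: 1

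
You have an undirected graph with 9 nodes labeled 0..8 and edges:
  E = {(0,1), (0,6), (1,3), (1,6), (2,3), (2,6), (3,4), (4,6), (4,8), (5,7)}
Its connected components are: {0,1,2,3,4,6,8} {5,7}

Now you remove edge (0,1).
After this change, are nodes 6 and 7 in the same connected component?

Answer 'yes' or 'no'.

Answer: no

Derivation:
Initial components: {0,1,2,3,4,6,8} {5,7}
Removing edge (0,1): not a bridge — component count unchanged at 2.
New components: {0,1,2,3,4,6,8} {5,7}
Are 6 and 7 in the same component? no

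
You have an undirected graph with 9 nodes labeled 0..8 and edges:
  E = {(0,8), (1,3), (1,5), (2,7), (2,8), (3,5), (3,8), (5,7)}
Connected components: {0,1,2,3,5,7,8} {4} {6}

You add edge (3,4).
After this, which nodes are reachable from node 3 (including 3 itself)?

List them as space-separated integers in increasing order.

Before: nodes reachable from 3: {0,1,2,3,5,7,8}
Adding (3,4): merges 3's component with another. Reachability grows.
After: nodes reachable from 3: {0,1,2,3,4,5,7,8}

Answer: 0 1 2 3 4 5 7 8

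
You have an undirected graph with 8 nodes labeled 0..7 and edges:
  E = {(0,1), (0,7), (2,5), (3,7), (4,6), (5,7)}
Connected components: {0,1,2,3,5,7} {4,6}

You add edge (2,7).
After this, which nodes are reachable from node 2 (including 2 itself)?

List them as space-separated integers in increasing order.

Before: nodes reachable from 2: {0,1,2,3,5,7}
Adding (2,7): both endpoints already in same component. Reachability from 2 unchanged.
After: nodes reachable from 2: {0,1,2,3,5,7}

Answer: 0 1 2 3 5 7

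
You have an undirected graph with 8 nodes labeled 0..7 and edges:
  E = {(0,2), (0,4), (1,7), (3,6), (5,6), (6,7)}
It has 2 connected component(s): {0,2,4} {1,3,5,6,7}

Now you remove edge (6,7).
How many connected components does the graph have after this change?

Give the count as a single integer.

Initial component count: 2
Remove (6,7): it was a bridge. Count increases: 2 -> 3.
  After removal, components: {0,2,4} {1,7} {3,5,6}
New component count: 3

Answer: 3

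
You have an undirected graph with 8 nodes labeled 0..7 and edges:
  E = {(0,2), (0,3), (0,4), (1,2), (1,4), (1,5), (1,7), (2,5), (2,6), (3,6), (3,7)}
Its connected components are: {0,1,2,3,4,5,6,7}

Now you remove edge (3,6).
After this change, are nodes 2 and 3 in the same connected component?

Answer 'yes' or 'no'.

Answer: yes

Derivation:
Initial components: {0,1,2,3,4,5,6,7}
Removing edge (3,6): not a bridge — component count unchanged at 1.
New components: {0,1,2,3,4,5,6,7}
Are 2 and 3 in the same component? yes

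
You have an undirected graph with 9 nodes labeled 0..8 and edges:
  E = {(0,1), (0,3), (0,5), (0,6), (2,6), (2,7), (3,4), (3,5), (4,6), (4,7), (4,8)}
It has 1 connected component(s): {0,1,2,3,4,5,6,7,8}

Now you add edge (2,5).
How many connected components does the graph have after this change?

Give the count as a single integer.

Answer: 1

Derivation:
Initial component count: 1
Add (2,5): endpoints already in same component. Count unchanged: 1.
New component count: 1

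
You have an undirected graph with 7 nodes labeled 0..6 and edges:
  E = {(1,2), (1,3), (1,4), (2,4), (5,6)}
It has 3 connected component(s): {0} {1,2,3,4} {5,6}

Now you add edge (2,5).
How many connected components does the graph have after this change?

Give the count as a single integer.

Initial component count: 3
Add (2,5): merges two components. Count decreases: 3 -> 2.
New component count: 2

Answer: 2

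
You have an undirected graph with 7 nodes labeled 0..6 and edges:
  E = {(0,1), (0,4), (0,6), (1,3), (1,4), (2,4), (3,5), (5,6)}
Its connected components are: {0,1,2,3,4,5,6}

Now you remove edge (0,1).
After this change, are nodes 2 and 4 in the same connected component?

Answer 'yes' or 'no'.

Initial components: {0,1,2,3,4,5,6}
Removing edge (0,1): not a bridge — component count unchanged at 1.
New components: {0,1,2,3,4,5,6}
Are 2 and 4 in the same component? yes

Answer: yes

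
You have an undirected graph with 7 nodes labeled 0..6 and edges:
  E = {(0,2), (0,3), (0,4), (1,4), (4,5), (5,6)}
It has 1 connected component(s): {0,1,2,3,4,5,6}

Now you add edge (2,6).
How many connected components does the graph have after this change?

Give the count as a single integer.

Initial component count: 1
Add (2,6): endpoints already in same component. Count unchanged: 1.
New component count: 1

Answer: 1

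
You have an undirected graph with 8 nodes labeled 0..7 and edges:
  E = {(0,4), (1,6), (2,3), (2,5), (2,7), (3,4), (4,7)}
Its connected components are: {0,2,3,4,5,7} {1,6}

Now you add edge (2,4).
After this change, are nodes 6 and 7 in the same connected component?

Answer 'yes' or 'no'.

Answer: no

Derivation:
Initial components: {0,2,3,4,5,7} {1,6}
Adding edge (2,4): both already in same component {0,2,3,4,5,7}. No change.
New components: {0,2,3,4,5,7} {1,6}
Are 6 and 7 in the same component? no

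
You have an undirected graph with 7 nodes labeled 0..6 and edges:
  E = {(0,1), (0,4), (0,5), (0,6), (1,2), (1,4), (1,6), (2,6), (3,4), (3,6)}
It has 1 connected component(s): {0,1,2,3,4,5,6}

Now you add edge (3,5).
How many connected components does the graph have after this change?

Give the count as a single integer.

Answer: 1

Derivation:
Initial component count: 1
Add (3,5): endpoints already in same component. Count unchanged: 1.
New component count: 1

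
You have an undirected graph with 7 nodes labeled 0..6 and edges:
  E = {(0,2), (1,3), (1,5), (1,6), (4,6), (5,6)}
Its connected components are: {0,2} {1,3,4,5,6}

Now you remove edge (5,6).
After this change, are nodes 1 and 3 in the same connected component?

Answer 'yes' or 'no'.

Initial components: {0,2} {1,3,4,5,6}
Removing edge (5,6): not a bridge — component count unchanged at 2.
New components: {0,2} {1,3,4,5,6}
Are 1 and 3 in the same component? yes

Answer: yes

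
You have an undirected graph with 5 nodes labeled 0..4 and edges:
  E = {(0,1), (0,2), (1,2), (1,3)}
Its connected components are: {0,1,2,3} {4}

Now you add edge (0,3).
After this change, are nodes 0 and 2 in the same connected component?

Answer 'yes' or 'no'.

Initial components: {0,1,2,3} {4}
Adding edge (0,3): both already in same component {0,1,2,3}. No change.
New components: {0,1,2,3} {4}
Are 0 and 2 in the same component? yes

Answer: yes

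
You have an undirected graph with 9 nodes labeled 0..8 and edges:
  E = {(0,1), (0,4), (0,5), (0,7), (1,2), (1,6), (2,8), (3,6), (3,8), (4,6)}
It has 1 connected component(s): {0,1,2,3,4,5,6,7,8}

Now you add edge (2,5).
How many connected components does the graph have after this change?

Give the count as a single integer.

Answer: 1

Derivation:
Initial component count: 1
Add (2,5): endpoints already in same component. Count unchanged: 1.
New component count: 1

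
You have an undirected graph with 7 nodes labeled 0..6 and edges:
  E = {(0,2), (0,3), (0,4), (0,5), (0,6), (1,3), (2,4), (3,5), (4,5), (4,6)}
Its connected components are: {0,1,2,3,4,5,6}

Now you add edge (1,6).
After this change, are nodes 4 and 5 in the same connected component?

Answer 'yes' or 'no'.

Answer: yes

Derivation:
Initial components: {0,1,2,3,4,5,6}
Adding edge (1,6): both already in same component {0,1,2,3,4,5,6}. No change.
New components: {0,1,2,3,4,5,6}
Are 4 and 5 in the same component? yes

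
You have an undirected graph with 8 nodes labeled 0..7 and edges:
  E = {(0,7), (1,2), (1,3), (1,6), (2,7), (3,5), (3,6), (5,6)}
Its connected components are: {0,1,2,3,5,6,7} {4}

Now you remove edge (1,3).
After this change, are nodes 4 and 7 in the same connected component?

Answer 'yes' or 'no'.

Initial components: {0,1,2,3,5,6,7} {4}
Removing edge (1,3): not a bridge — component count unchanged at 2.
New components: {0,1,2,3,5,6,7} {4}
Are 4 and 7 in the same component? no

Answer: no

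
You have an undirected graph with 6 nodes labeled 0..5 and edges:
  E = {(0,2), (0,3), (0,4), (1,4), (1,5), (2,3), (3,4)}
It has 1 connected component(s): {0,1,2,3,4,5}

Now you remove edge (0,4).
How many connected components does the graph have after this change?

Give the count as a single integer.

Initial component count: 1
Remove (0,4): not a bridge. Count unchanged: 1.
  After removal, components: {0,1,2,3,4,5}
New component count: 1

Answer: 1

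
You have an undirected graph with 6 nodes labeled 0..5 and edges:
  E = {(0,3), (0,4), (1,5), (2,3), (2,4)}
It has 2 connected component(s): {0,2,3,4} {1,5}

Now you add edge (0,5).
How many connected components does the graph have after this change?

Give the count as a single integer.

Answer: 1

Derivation:
Initial component count: 2
Add (0,5): merges two components. Count decreases: 2 -> 1.
New component count: 1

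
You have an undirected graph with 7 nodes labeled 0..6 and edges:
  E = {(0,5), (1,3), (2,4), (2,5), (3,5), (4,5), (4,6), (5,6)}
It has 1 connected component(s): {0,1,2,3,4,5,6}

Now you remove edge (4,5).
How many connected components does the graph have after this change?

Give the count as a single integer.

Initial component count: 1
Remove (4,5): not a bridge. Count unchanged: 1.
  After removal, components: {0,1,2,3,4,5,6}
New component count: 1

Answer: 1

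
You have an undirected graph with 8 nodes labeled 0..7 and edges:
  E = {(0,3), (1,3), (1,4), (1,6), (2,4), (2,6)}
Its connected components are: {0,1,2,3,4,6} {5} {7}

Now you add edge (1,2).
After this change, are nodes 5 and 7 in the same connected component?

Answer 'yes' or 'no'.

Initial components: {0,1,2,3,4,6} {5} {7}
Adding edge (1,2): both already in same component {0,1,2,3,4,6}. No change.
New components: {0,1,2,3,4,6} {5} {7}
Are 5 and 7 in the same component? no

Answer: no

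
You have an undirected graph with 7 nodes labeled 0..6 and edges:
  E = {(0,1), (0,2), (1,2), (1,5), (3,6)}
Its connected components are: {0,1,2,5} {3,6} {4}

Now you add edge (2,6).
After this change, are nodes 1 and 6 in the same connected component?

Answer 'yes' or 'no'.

Initial components: {0,1,2,5} {3,6} {4}
Adding edge (2,6): merges {0,1,2,5} and {3,6}.
New components: {0,1,2,3,5,6} {4}
Are 1 and 6 in the same component? yes

Answer: yes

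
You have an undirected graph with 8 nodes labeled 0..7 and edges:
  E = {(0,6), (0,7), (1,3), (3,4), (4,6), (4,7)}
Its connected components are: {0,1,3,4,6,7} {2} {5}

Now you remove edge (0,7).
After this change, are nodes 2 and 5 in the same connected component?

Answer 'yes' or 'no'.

Initial components: {0,1,3,4,6,7} {2} {5}
Removing edge (0,7): not a bridge — component count unchanged at 3.
New components: {0,1,3,4,6,7} {2} {5}
Are 2 and 5 in the same component? no

Answer: no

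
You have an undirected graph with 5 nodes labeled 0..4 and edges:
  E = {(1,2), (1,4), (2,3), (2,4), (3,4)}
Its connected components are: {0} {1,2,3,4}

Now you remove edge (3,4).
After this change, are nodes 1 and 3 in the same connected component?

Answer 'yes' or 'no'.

Initial components: {0} {1,2,3,4}
Removing edge (3,4): not a bridge — component count unchanged at 2.
New components: {0} {1,2,3,4}
Are 1 and 3 in the same component? yes

Answer: yes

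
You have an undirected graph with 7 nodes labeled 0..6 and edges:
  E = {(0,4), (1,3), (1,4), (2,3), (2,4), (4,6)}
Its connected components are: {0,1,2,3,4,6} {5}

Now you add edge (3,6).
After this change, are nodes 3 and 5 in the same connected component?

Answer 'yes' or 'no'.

Answer: no

Derivation:
Initial components: {0,1,2,3,4,6} {5}
Adding edge (3,6): both already in same component {0,1,2,3,4,6}. No change.
New components: {0,1,2,3,4,6} {5}
Are 3 and 5 in the same component? no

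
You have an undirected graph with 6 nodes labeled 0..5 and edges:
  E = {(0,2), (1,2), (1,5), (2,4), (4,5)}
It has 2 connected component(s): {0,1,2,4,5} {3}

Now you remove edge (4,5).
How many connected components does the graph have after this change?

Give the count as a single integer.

Answer: 2

Derivation:
Initial component count: 2
Remove (4,5): not a bridge. Count unchanged: 2.
  After removal, components: {0,1,2,4,5} {3}
New component count: 2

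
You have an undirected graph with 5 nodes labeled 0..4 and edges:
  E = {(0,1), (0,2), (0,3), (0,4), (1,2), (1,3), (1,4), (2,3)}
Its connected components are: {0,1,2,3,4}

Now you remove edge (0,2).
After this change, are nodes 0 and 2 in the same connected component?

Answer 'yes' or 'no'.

Initial components: {0,1,2,3,4}
Removing edge (0,2): not a bridge — component count unchanged at 1.
New components: {0,1,2,3,4}
Are 0 and 2 in the same component? yes

Answer: yes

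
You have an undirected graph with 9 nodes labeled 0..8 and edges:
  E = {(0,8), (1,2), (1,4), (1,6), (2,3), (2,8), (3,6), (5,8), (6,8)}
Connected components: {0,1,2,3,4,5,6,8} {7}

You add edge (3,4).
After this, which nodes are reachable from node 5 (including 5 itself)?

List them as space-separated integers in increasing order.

Before: nodes reachable from 5: {0,1,2,3,4,5,6,8}
Adding (3,4): both endpoints already in same component. Reachability from 5 unchanged.
After: nodes reachable from 5: {0,1,2,3,4,5,6,8}

Answer: 0 1 2 3 4 5 6 8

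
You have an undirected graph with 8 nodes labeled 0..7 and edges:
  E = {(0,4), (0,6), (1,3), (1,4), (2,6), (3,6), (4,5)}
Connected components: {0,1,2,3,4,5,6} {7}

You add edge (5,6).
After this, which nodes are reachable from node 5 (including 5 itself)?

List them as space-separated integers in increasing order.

Answer: 0 1 2 3 4 5 6

Derivation:
Before: nodes reachable from 5: {0,1,2,3,4,5,6}
Adding (5,6): both endpoints already in same component. Reachability from 5 unchanged.
After: nodes reachable from 5: {0,1,2,3,4,5,6}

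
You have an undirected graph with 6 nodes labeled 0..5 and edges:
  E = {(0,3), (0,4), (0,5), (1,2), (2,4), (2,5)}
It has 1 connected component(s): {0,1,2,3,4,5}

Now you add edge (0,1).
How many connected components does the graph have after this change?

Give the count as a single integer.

Answer: 1

Derivation:
Initial component count: 1
Add (0,1): endpoints already in same component. Count unchanged: 1.
New component count: 1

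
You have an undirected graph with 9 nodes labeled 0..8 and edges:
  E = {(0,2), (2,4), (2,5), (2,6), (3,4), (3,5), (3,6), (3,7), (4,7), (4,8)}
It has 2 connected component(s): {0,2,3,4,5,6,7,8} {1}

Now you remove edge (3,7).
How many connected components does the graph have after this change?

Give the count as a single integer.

Answer: 2

Derivation:
Initial component count: 2
Remove (3,7): not a bridge. Count unchanged: 2.
  After removal, components: {0,2,3,4,5,6,7,8} {1}
New component count: 2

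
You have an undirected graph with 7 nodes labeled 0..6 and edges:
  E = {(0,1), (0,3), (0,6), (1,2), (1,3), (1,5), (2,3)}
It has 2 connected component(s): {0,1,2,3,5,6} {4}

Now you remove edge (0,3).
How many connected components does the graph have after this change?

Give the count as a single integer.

Initial component count: 2
Remove (0,3): not a bridge. Count unchanged: 2.
  After removal, components: {0,1,2,3,5,6} {4}
New component count: 2

Answer: 2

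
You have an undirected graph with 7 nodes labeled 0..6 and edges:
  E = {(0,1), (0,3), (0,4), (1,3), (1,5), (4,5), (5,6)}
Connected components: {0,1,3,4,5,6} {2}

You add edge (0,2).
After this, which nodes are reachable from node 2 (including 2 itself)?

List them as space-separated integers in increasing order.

Before: nodes reachable from 2: {2}
Adding (0,2): merges 2's component with another. Reachability grows.
After: nodes reachable from 2: {0,1,2,3,4,5,6}

Answer: 0 1 2 3 4 5 6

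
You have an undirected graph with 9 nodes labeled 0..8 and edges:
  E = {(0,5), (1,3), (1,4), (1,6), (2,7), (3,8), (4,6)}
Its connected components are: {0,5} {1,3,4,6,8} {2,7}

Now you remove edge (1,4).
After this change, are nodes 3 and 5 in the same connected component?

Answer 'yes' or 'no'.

Initial components: {0,5} {1,3,4,6,8} {2,7}
Removing edge (1,4): not a bridge — component count unchanged at 3.
New components: {0,5} {1,3,4,6,8} {2,7}
Are 3 and 5 in the same component? no

Answer: no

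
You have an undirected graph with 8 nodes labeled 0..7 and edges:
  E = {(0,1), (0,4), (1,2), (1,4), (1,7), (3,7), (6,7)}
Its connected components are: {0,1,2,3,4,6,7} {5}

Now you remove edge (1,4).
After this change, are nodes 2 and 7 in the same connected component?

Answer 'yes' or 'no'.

Initial components: {0,1,2,3,4,6,7} {5}
Removing edge (1,4): not a bridge — component count unchanged at 2.
New components: {0,1,2,3,4,6,7} {5}
Are 2 and 7 in the same component? yes

Answer: yes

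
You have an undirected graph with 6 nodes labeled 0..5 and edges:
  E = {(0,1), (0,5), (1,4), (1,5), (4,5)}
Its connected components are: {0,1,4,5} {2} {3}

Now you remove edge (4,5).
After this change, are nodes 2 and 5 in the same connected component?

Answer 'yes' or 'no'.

Initial components: {0,1,4,5} {2} {3}
Removing edge (4,5): not a bridge — component count unchanged at 3.
New components: {0,1,4,5} {2} {3}
Are 2 and 5 in the same component? no

Answer: no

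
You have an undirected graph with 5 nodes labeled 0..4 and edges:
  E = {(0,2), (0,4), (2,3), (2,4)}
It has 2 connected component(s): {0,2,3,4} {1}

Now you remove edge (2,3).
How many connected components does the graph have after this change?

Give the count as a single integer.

Initial component count: 2
Remove (2,3): it was a bridge. Count increases: 2 -> 3.
  After removal, components: {0,2,4} {1} {3}
New component count: 3

Answer: 3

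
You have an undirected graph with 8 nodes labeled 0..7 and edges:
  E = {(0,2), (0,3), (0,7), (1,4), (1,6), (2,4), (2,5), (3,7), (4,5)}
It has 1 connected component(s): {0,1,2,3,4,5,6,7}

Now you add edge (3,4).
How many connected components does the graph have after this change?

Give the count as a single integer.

Initial component count: 1
Add (3,4): endpoints already in same component. Count unchanged: 1.
New component count: 1

Answer: 1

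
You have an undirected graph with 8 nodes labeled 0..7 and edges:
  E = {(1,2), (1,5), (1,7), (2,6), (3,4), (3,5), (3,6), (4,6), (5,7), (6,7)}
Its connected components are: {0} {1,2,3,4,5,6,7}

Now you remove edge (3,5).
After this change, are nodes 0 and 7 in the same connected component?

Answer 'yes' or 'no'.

Answer: no

Derivation:
Initial components: {0} {1,2,3,4,5,6,7}
Removing edge (3,5): not a bridge — component count unchanged at 2.
New components: {0} {1,2,3,4,5,6,7}
Are 0 and 7 in the same component? no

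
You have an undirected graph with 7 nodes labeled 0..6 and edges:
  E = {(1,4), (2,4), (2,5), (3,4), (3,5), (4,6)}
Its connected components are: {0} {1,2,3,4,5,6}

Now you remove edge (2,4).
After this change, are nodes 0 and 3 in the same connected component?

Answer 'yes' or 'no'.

Initial components: {0} {1,2,3,4,5,6}
Removing edge (2,4): not a bridge — component count unchanged at 2.
New components: {0} {1,2,3,4,5,6}
Are 0 and 3 in the same component? no

Answer: no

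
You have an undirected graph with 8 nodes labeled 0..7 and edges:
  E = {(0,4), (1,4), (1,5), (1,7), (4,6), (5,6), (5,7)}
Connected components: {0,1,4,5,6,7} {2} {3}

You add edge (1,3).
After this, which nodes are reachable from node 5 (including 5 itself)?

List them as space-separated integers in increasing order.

Answer: 0 1 3 4 5 6 7

Derivation:
Before: nodes reachable from 5: {0,1,4,5,6,7}
Adding (1,3): merges 5's component with another. Reachability grows.
After: nodes reachable from 5: {0,1,3,4,5,6,7}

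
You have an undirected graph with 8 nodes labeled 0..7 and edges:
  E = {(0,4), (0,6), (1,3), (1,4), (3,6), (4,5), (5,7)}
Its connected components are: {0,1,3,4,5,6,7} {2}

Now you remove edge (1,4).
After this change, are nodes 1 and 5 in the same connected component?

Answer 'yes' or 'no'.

Initial components: {0,1,3,4,5,6,7} {2}
Removing edge (1,4): not a bridge — component count unchanged at 2.
New components: {0,1,3,4,5,6,7} {2}
Are 1 and 5 in the same component? yes

Answer: yes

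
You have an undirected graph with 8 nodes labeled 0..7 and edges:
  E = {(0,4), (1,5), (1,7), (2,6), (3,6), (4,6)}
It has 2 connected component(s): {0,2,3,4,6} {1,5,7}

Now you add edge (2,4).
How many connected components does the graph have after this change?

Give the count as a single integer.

Answer: 2

Derivation:
Initial component count: 2
Add (2,4): endpoints already in same component. Count unchanged: 2.
New component count: 2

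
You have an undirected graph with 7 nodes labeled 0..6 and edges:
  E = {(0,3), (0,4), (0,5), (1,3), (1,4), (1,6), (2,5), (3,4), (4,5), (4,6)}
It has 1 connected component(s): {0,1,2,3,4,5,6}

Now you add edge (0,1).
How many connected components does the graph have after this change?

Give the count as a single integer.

Answer: 1

Derivation:
Initial component count: 1
Add (0,1): endpoints already in same component. Count unchanged: 1.
New component count: 1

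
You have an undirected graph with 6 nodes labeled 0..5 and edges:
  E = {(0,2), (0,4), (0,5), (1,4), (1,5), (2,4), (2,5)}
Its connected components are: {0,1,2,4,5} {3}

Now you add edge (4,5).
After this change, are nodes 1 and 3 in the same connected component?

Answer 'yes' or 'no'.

Initial components: {0,1,2,4,5} {3}
Adding edge (4,5): both already in same component {0,1,2,4,5}. No change.
New components: {0,1,2,4,5} {3}
Are 1 and 3 in the same component? no

Answer: no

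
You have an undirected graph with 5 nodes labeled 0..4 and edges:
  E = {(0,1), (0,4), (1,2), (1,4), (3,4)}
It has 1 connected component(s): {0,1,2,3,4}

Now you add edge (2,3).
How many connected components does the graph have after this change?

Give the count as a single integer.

Initial component count: 1
Add (2,3): endpoints already in same component. Count unchanged: 1.
New component count: 1

Answer: 1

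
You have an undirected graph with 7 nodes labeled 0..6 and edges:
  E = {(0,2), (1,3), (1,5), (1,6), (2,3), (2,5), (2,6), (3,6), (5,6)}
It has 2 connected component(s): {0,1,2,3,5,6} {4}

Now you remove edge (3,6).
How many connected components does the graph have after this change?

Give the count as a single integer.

Answer: 2

Derivation:
Initial component count: 2
Remove (3,6): not a bridge. Count unchanged: 2.
  After removal, components: {0,1,2,3,5,6} {4}
New component count: 2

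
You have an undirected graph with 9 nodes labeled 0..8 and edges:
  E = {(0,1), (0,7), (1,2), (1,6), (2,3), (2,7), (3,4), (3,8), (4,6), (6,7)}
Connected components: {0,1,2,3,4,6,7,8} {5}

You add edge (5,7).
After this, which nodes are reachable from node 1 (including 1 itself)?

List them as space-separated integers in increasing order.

Before: nodes reachable from 1: {0,1,2,3,4,6,7,8}
Adding (5,7): merges 1's component with another. Reachability grows.
After: nodes reachable from 1: {0,1,2,3,4,5,6,7,8}

Answer: 0 1 2 3 4 5 6 7 8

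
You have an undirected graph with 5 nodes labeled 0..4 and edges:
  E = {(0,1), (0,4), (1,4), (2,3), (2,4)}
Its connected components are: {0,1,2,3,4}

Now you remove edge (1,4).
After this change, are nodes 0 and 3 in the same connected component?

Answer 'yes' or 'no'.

Initial components: {0,1,2,3,4}
Removing edge (1,4): not a bridge — component count unchanged at 1.
New components: {0,1,2,3,4}
Are 0 and 3 in the same component? yes

Answer: yes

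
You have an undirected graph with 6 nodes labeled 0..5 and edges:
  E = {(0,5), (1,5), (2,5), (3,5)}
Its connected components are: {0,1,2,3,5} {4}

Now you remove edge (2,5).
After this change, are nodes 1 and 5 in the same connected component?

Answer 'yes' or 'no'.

Answer: yes

Derivation:
Initial components: {0,1,2,3,5} {4}
Removing edge (2,5): it was a bridge — component count 2 -> 3.
New components: {0,1,3,5} {2} {4}
Are 1 and 5 in the same component? yes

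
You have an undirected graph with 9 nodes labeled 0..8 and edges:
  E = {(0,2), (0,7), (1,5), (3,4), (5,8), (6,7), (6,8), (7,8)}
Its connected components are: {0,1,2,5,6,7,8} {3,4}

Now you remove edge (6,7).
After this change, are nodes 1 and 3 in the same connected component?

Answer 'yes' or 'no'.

Answer: no

Derivation:
Initial components: {0,1,2,5,6,7,8} {3,4}
Removing edge (6,7): not a bridge — component count unchanged at 2.
New components: {0,1,2,5,6,7,8} {3,4}
Are 1 and 3 in the same component? no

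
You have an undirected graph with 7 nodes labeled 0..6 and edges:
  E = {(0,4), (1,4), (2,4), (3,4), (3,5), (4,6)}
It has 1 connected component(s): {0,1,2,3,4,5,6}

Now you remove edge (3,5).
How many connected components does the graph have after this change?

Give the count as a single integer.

Answer: 2

Derivation:
Initial component count: 1
Remove (3,5): it was a bridge. Count increases: 1 -> 2.
  After removal, components: {0,1,2,3,4,6} {5}
New component count: 2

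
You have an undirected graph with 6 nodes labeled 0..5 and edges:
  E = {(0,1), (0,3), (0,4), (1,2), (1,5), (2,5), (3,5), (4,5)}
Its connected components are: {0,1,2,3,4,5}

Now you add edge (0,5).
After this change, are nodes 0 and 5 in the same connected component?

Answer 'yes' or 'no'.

Answer: yes

Derivation:
Initial components: {0,1,2,3,4,5}
Adding edge (0,5): both already in same component {0,1,2,3,4,5}. No change.
New components: {0,1,2,3,4,5}
Are 0 and 5 in the same component? yes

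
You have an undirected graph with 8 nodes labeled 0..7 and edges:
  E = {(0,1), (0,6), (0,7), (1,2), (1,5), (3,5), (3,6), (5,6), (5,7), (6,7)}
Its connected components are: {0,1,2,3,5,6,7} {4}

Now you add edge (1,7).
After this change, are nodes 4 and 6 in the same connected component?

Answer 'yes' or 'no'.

Answer: no

Derivation:
Initial components: {0,1,2,3,5,6,7} {4}
Adding edge (1,7): both already in same component {0,1,2,3,5,6,7}. No change.
New components: {0,1,2,3,5,6,7} {4}
Are 4 and 6 in the same component? no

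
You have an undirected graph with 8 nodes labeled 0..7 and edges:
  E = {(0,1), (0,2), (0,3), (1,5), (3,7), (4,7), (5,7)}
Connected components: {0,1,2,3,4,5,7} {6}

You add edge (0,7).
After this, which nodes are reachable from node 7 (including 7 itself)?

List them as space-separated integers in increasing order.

Answer: 0 1 2 3 4 5 7

Derivation:
Before: nodes reachable from 7: {0,1,2,3,4,5,7}
Adding (0,7): both endpoints already in same component. Reachability from 7 unchanged.
After: nodes reachable from 7: {0,1,2,3,4,5,7}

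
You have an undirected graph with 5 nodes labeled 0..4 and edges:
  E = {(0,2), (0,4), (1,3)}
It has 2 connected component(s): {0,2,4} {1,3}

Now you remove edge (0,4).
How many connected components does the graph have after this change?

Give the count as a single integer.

Initial component count: 2
Remove (0,4): it was a bridge. Count increases: 2 -> 3.
  After removal, components: {0,2} {1,3} {4}
New component count: 3

Answer: 3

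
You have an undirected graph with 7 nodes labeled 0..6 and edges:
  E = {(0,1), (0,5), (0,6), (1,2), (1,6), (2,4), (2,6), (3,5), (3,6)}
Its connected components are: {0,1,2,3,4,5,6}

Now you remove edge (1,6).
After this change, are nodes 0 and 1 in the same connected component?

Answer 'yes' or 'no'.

Initial components: {0,1,2,3,4,5,6}
Removing edge (1,6): not a bridge — component count unchanged at 1.
New components: {0,1,2,3,4,5,6}
Are 0 and 1 in the same component? yes

Answer: yes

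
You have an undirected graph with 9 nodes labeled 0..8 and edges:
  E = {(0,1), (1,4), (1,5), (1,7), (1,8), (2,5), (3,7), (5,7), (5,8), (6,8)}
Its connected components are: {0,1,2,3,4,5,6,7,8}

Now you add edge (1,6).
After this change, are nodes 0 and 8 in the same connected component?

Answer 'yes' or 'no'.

Answer: yes

Derivation:
Initial components: {0,1,2,3,4,5,6,7,8}
Adding edge (1,6): both already in same component {0,1,2,3,4,5,6,7,8}. No change.
New components: {0,1,2,3,4,5,6,7,8}
Are 0 and 8 in the same component? yes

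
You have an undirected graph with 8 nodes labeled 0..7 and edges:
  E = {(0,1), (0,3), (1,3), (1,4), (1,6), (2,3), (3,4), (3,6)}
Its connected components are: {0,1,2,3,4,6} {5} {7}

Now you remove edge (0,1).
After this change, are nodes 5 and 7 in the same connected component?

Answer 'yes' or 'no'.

Answer: no

Derivation:
Initial components: {0,1,2,3,4,6} {5} {7}
Removing edge (0,1): not a bridge — component count unchanged at 3.
New components: {0,1,2,3,4,6} {5} {7}
Are 5 and 7 in the same component? no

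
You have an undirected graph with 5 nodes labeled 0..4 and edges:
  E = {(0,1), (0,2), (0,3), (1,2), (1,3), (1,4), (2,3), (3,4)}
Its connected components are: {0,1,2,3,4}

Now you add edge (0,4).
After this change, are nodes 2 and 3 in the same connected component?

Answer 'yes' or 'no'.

Answer: yes

Derivation:
Initial components: {0,1,2,3,4}
Adding edge (0,4): both already in same component {0,1,2,3,4}. No change.
New components: {0,1,2,3,4}
Are 2 and 3 in the same component? yes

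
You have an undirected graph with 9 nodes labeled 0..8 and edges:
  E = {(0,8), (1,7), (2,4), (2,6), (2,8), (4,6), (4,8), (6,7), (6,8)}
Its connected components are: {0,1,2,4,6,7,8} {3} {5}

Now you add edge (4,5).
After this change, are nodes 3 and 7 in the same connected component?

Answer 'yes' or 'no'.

Initial components: {0,1,2,4,6,7,8} {3} {5}
Adding edge (4,5): merges {0,1,2,4,6,7,8} and {5}.
New components: {0,1,2,4,5,6,7,8} {3}
Are 3 and 7 in the same component? no

Answer: no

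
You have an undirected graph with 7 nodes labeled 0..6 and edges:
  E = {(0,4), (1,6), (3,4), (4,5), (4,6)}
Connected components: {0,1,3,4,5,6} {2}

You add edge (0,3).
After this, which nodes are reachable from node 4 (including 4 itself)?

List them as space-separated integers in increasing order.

Answer: 0 1 3 4 5 6

Derivation:
Before: nodes reachable from 4: {0,1,3,4,5,6}
Adding (0,3): both endpoints already in same component. Reachability from 4 unchanged.
After: nodes reachable from 4: {0,1,3,4,5,6}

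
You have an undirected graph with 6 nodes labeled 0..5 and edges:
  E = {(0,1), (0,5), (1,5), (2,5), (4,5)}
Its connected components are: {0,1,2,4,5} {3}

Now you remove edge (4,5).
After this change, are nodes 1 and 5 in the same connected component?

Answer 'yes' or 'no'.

Answer: yes

Derivation:
Initial components: {0,1,2,4,5} {3}
Removing edge (4,5): it was a bridge — component count 2 -> 3.
New components: {0,1,2,5} {3} {4}
Are 1 and 5 in the same component? yes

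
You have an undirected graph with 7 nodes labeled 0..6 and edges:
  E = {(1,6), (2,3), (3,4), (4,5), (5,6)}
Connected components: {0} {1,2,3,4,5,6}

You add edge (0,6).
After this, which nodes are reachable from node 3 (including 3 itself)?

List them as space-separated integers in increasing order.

Before: nodes reachable from 3: {1,2,3,4,5,6}
Adding (0,6): merges 3's component with another. Reachability grows.
After: nodes reachable from 3: {0,1,2,3,4,5,6}

Answer: 0 1 2 3 4 5 6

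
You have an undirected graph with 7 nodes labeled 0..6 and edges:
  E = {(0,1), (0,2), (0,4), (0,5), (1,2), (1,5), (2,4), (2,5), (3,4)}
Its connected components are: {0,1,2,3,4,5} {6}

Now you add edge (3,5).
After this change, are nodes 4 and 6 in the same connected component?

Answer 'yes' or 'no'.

Answer: no

Derivation:
Initial components: {0,1,2,3,4,5} {6}
Adding edge (3,5): both already in same component {0,1,2,3,4,5}. No change.
New components: {0,1,2,3,4,5} {6}
Are 4 and 6 in the same component? no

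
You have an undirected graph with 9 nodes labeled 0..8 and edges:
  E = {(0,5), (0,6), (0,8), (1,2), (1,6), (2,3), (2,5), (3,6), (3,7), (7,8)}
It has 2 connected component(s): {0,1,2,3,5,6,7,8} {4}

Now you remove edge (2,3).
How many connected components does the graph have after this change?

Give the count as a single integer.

Initial component count: 2
Remove (2,3): not a bridge. Count unchanged: 2.
  After removal, components: {0,1,2,3,5,6,7,8} {4}
New component count: 2

Answer: 2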